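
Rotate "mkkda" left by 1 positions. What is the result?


Input: "mkkda", rotate left by 1
First 1 characters: "m"
Remaining characters: "kkda"
Concatenate remaining + first: "kkda" + "m" = "kkdam"

kkdam


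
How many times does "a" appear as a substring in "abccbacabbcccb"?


Searching for "a" in "abccbacabbcccb"
Scanning each position:
  Position 0: "a" => MATCH
  Position 1: "b" => no
  Position 2: "c" => no
  Position 3: "c" => no
  Position 4: "b" => no
  Position 5: "a" => MATCH
  Position 6: "c" => no
  Position 7: "a" => MATCH
  Position 8: "b" => no
  Position 9: "b" => no
  Position 10: "c" => no
  Position 11: "c" => no
  Position 12: "c" => no
  Position 13: "b" => no
Total occurrences: 3

3


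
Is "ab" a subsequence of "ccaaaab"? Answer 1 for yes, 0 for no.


Check if "ab" is a subsequence of "ccaaaab"
Greedy scan:
  Position 0 ('c'): no match needed
  Position 1 ('c'): no match needed
  Position 2 ('a'): matches sub[0] = 'a'
  Position 3 ('a'): no match needed
  Position 4 ('a'): no match needed
  Position 5 ('a'): no match needed
  Position 6 ('b'): matches sub[1] = 'b'
All 2 characters matched => is a subsequence

1


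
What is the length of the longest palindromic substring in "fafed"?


Input: "fafed"
Checking substrings for palindromes:
  [0:3] "faf" (len 3) => palindrome
Longest palindromic substring: "faf" with length 3

3


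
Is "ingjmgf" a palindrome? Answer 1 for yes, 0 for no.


Input: ingjmgf
Reversed: fgmjgni
  Compare pos 0 ('i') with pos 6 ('f'): MISMATCH
  Compare pos 1 ('n') with pos 5 ('g'): MISMATCH
  Compare pos 2 ('g') with pos 4 ('m'): MISMATCH
Result: not a palindrome

0


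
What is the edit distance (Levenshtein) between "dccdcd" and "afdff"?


Computing edit distance: "dccdcd" -> "afdff"
DP table:
           a    f    d    f    f
      0    1    2    3    4    5
  d   1    1    2    2    3    4
  c   2    2    2    3    3    4
  c   3    3    3    3    4    4
  d   4    4    4    3    4    5
  c   5    5    5    4    4    5
  d   6    6    6    5    5    5
Edit distance = dp[6][5] = 5

5


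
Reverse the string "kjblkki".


Input: kjblkki
Reading characters right to left:
  Position 6: 'i'
  Position 5: 'k'
  Position 4: 'k'
  Position 3: 'l'
  Position 2: 'b'
  Position 1: 'j'
  Position 0: 'k'
Reversed: ikklbjk

ikklbjk


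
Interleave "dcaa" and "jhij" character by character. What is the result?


Interleaving "dcaa" and "jhij":
  Position 0: 'd' from first, 'j' from second => "dj"
  Position 1: 'c' from first, 'h' from second => "ch"
  Position 2: 'a' from first, 'i' from second => "ai"
  Position 3: 'a' from first, 'j' from second => "aj"
Result: djchaiaj

djchaiaj


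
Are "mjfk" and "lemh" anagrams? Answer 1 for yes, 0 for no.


Strings: "mjfk", "lemh"
Sorted first:  fjkm
Sorted second: ehlm
Differ at position 0: 'f' vs 'e' => not anagrams

0


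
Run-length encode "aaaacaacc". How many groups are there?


Input: aaaacaacc
Scanning for consecutive runs:
  Group 1: 'a' x 4 (positions 0-3)
  Group 2: 'c' x 1 (positions 4-4)
  Group 3: 'a' x 2 (positions 5-6)
  Group 4: 'c' x 2 (positions 7-8)
Total groups: 4

4


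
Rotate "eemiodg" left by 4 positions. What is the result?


Input: "eemiodg", rotate left by 4
First 4 characters: "eemi"
Remaining characters: "odg"
Concatenate remaining + first: "odg" + "eemi" = "odgeemi"

odgeemi


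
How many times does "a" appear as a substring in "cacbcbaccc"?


Searching for "a" in "cacbcbaccc"
Scanning each position:
  Position 0: "c" => no
  Position 1: "a" => MATCH
  Position 2: "c" => no
  Position 3: "b" => no
  Position 4: "c" => no
  Position 5: "b" => no
  Position 6: "a" => MATCH
  Position 7: "c" => no
  Position 8: "c" => no
  Position 9: "c" => no
Total occurrences: 2

2


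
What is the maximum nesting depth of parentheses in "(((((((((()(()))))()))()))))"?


Input: "(((((((((()(()))))()))()))))"
Tracking depth:
  Position 0 '(': depth becomes 1
  Position 1 '(': depth becomes 2
  Position 2 '(': depth becomes 3
  Position 3 '(': depth becomes 4
  Position 4 '(': depth becomes 5
  Position 5 '(': depth becomes 6
  Position 6 '(': depth becomes 7
  Position 7 '(': depth becomes 8
  Position 8 '(': depth becomes 9
  Position 9 '(': depth becomes 10
  Position 10 ')': depth becomes 9
  Position 11 '(': depth becomes 10
  Position 12 '(': depth becomes 11
  Position 13 ')': depth becomes 10
  Position 14 ')': depth becomes 9
  Position 15 ')': depth becomes 8
  Position 16 ')': depth becomes 7
  Position 17 ')': depth becomes 6
  Position 18 '(': depth becomes 7
  Position 19 ')': depth becomes 6
  Position 20 ')': depth becomes 5
  Position 21 ')': depth becomes 4
  Position 22 '(': depth becomes 5
  Position 23 ')': depth becomes 4
  Position 24 ')': depth becomes 3
  Position 25 ')': depth becomes 2
  Position 26 ')': depth becomes 1
  Position 27 ')': depth becomes 0
Maximum depth reached: 11

11


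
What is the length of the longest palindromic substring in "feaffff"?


Input: "feaffff"
Checking substrings for palindromes:
  [3:7] "ffff" (len 4) => palindrome
  [3:6] "fff" (len 3) => palindrome
  [4:7] "fff" (len 3) => palindrome
  [3:5] "ff" (len 2) => palindrome
  [4:6] "ff" (len 2) => palindrome
  [5:7] "ff" (len 2) => palindrome
Longest palindromic substring: "ffff" with length 4

4


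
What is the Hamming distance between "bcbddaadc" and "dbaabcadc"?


Comparing "bcbddaadc" and "dbaabcadc" position by position:
  Position 0: 'b' vs 'd' => differ
  Position 1: 'c' vs 'b' => differ
  Position 2: 'b' vs 'a' => differ
  Position 3: 'd' vs 'a' => differ
  Position 4: 'd' vs 'b' => differ
  Position 5: 'a' vs 'c' => differ
  Position 6: 'a' vs 'a' => same
  Position 7: 'd' vs 'd' => same
  Position 8: 'c' vs 'c' => same
Total differences (Hamming distance): 6

6


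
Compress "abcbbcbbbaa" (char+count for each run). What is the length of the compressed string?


Input: abcbbcbbbaa
Runs:
  'a' x 1 => "a1"
  'b' x 1 => "b1"
  'c' x 1 => "c1"
  'b' x 2 => "b2"
  'c' x 1 => "c1"
  'b' x 3 => "b3"
  'a' x 2 => "a2"
Compressed: "a1b1c1b2c1b3a2"
Compressed length: 14

14


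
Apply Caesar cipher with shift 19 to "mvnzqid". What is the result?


Caesar cipher: shift "mvnzqid" by 19
  'm' (pos 12) + 19 = pos 5 = 'f'
  'v' (pos 21) + 19 = pos 14 = 'o'
  'n' (pos 13) + 19 = pos 6 = 'g'
  'z' (pos 25) + 19 = pos 18 = 's'
  'q' (pos 16) + 19 = pos 9 = 'j'
  'i' (pos 8) + 19 = pos 1 = 'b'
  'd' (pos 3) + 19 = pos 22 = 'w'
Result: fogsjbw

fogsjbw


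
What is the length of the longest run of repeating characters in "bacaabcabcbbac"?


Input: "bacaabcabcbbac"
Scanning for longest run:
  Position 1 ('a'): new char, reset run to 1
  Position 2 ('c'): new char, reset run to 1
  Position 3 ('a'): new char, reset run to 1
  Position 4 ('a'): continues run of 'a', length=2
  Position 5 ('b'): new char, reset run to 1
  Position 6 ('c'): new char, reset run to 1
  Position 7 ('a'): new char, reset run to 1
  Position 8 ('b'): new char, reset run to 1
  Position 9 ('c'): new char, reset run to 1
  Position 10 ('b'): new char, reset run to 1
  Position 11 ('b'): continues run of 'b', length=2
  Position 12 ('a'): new char, reset run to 1
  Position 13 ('c'): new char, reset run to 1
Longest run: 'a' with length 2

2


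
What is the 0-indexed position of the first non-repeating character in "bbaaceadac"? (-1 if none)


Input: bbaaceadac
Character frequencies:
  'a': 4
  'b': 2
  'c': 2
  'd': 1
  'e': 1
Scanning left to right for freq == 1:
  Position 0 ('b'): freq=2, skip
  Position 1 ('b'): freq=2, skip
  Position 2 ('a'): freq=4, skip
  Position 3 ('a'): freq=4, skip
  Position 4 ('c'): freq=2, skip
  Position 5 ('e'): unique! => answer = 5

5


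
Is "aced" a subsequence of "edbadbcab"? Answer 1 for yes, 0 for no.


Check if "aced" is a subsequence of "edbadbcab"
Greedy scan:
  Position 0 ('e'): no match needed
  Position 1 ('d'): no match needed
  Position 2 ('b'): no match needed
  Position 3 ('a'): matches sub[0] = 'a'
  Position 4 ('d'): no match needed
  Position 5 ('b'): no match needed
  Position 6 ('c'): matches sub[1] = 'c'
  Position 7 ('a'): no match needed
  Position 8 ('b'): no match needed
Only matched 2/4 characters => not a subsequence

0


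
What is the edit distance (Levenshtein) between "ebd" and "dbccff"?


Computing edit distance: "ebd" -> "dbccff"
DP table:
           d    b    c    c    f    f
      0    1    2    3    4    5    6
  e   1    1    2    3    4    5    6
  b   2    2    1    2    3    4    5
  d   3    2    2    2    3    4    5
Edit distance = dp[3][6] = 5

5


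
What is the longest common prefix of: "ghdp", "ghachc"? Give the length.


Words: ghdp, ghachc
  Position 0: all 'g' => match
  Position 1: all 'h' => match
  Position 2: ('d', 'a') => mismatch, stop
LCP = "gh" (length 2)

2


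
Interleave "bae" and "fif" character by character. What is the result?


Interleaving "bae" and "fif":
  Position 0: 'b' from first, 'f' from second => "bf"
  Position 1: 'a' from first, 'i' from second => "ai"
  Position 2: 'e' from first, 'f' from second => "ef"
Result: bfaief

bfaief


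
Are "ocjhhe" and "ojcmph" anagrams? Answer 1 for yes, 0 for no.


Strings: "ocjhhe", "ojcmph"
Sorted first:  cehhjo
Sorted second: chjmop
Differ at position 1: 'e' vs 'h' => not anagrams

0


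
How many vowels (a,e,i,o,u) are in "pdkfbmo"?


Input: pdkfbmo
Checking each character:
  'p' at position 0: consonant
  'd' at position 1: consonant
  'k' at position 2: consonant
  'f' at position 3: consonant
  'b' at position 4: consonant
  'm' at position 5: consonant
  'o' at position 6: vowel (running total: 1)
Total vowels: 1

1


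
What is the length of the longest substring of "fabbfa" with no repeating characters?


Input: "fabbfa"
Sliding window (track last position of each char):
  Position 0 ('f'): window [0,0] length 1 -- new best
  Position 1 ('a'): window [0,1] length 2 -- new best
  Position 2 ('b'): window [0,2] length 3 -- new best
  Position 3 ('b'): repeat (last at 2), move window start to 3
  Position 3 ('b'): window [3,3] length 1
  Position 4 ('f'): window [3,4] length 2
  Position 5 ('a'): window [3,5] length 3
Longest substring with no repeats: "fab" with length 3

3


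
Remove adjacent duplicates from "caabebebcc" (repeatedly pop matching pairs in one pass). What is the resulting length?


Input: caabebebcc
Stack-based adjacent duplicate removal:
  Read 'c': push. Stack: c
  Read 'a': push. Stack: ca
  Read 'a': matches stack top 'a' => pop. Stack: c
  Read 'b': push. Stack: cb
  Read 'e': push. Stack: cbe
  Read 'b': push. Stack: cbeb
  Read 'e': push. Stack: cbebe
  Read 'b': push. Stack: cbebeb
  Read 'c': push. Stack: cbebebc
  Read 'c': matches stack top 'c' => pop. Stack: cbebeb
Final stack: "cbebeb" (length 6)

6


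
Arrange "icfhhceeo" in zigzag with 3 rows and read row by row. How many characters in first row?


Zigzag "icfhhceeo" into 3 rows:
Placing characters:
  'i' => row 0
  'c' => row 1
  'f' => row 2
  'h' => row 1
  'h' => row 0
  'c' => row 1
  'e' => row 2
  'e' => row 1
  'o' => row 0
Rows:
  Row 0: "iho"
  Row 1: "chce"
  Row 2: "fe"
First row length: 3

3


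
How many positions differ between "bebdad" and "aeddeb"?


Comparing "bebdad" and "aeddeb" position by position:
  Position 0: 'b' vs 'a' => DIFFER
  Position 1: 'e' vs 'e' => same
  Position 2: 'b' vs 'd' => DIFFER
  Position 3: 'd' vs 'd' => same
  Position 4: 'a' vs 'e' => DIFFER
  Position 5: 'd' vs 'b' => DIFFER
Positions that differ: 4

4


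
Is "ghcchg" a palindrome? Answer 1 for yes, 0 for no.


Input: ghcchg
Reversed: ghcchg
  Compare pos 0 ('g') with pos 5 ('g'): match
  Compare pos 1 ('h') with pos 4 ('h'): match
  Compare pos 2 ('c') with pos 3 ('c'): match
Result: palindrome

1


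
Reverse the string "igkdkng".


Input: igkdkng
Reading characters right to left:
  Position 6: 'g'
  Position 5: 'n'
  Position 4: 'k'
  Position 3: 'd'
  Position 2: 'k'
  Position 1: 'g'
  Position 0: 'i'
Reversed: gnkdkgi

gnkdkgi


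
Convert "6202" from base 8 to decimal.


Input: "6202" in base 8
Positional expansion:
  Digit '6' (value 6) x 8^3 = 3072
  Digit '2' (value 2) x 8^2 = 128
  Digit '0' (value 0) x 8^1 = 0
  Digit '2' (value 2) x 8^0 = 2
Sum = 3202

3202


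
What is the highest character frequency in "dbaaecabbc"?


Input: dbaaecabbc
Character counts:
  'a': 3
  'b': 3
  'c': 2
  'd': 1
  'e': 1
Maximum frequency: 3

3


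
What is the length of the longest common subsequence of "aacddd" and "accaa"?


LCS of "aacddd" and "accaa"
DP table:
           a    c    c    a    a
      0    0    0    0    0    0
  a   0    1    1    1    1    1
  a   0    1    1    1    2    2
  c   0    1    2    2    2    2
  d   0    1    2    2    2    2
  d   0    1    2    2    2    2
  d   0    1    2    2    2    2
LCS length = dp[6][5] = 2

2


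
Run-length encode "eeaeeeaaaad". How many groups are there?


Input: eeaeeeaaaad
Scanning for consecutive runs:
  Group 1: 'e' x 2 (positions 0-1)
  Group 2: 'a' x 1 (positions 2-2)
  Group 3: 'e' x 3 (positions 3-5)
  Group 4: 'a' x 4 (positions 6-9)
  Group 5: 'd' x 1 (positions 10-10)
Total groups: 5

5


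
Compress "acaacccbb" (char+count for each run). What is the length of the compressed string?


Input: acaacccbb
Runs:
  'a' x 1 => "a1"
  'c' x 1 => "c1"
  'a' x 2 => "a2"
  'c' x 3 => "c3"
  'b' x 2 => "b2"
Compressed: "a1c1a2c3b2"
Compressed length: 10

10


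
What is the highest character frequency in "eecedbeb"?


Input: eecedbeb
Character counts:
  'b': 2
  'c': 1
  'd': 1
  'e': 4
Maximum frequency: 4

4


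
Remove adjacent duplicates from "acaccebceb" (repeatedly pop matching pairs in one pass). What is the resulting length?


Input: acaccebceb
Stack-based adjacent duplicate removal:
  Read 'a': push. Stack: a
  Read 'c': push. Stack: ac
  Read 'a': push. Stack: aca
  Read 'c': push. Stack: acac
  Read 'c': matches stack top 'c' => pop. Stack: aca
  Read 'e': push. Stack: acae
  Read 'b': push. Stack: acaeb
  Read 'c': push. Stack: acaebc
  Read 'e': push. Stack: acaebce
  Read 'b': push. Stack: acaebceb
Final stack: "acaebceb" (length 8)

8


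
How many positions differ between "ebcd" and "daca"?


Comparing "ebcd" and "daca" position by position:
  Position 0: 'e' vs 'd' => DIFFER
  Position 1: 'b' vs 'a' => DIFFER
  Position 2: 'c' vs 'c' => same
  Position 3: 'd' vs 'a' => DIFFER
Positions that differ: 3

3


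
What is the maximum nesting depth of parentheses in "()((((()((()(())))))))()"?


Input: "()((((()((()(())))))))()"
Tracking depth:
  Position 0 '(': depth becomes 1
  Position 1 ')': depth becomes 0
  Position 2 '(': depth becomes 1
  Position 3 '(': depth becomes 2
  Position 4 '(': depth becomes 3
  Position 5 '(': depth becomes 4
  Position 6 '(': depth becomes 5
  Position 7 ')': depth becomes 4
  Position 8 '(': depth becomes 5
  Position 9 '(': depth becomes 6
  Position 10 '(': depth becomes 7
  Position 11 ')': depth becomes 6
  Position 12 '(': depth becomes 7
  Position 13 '(': depth becomes 8
  Position 14 ')': depth becomes 7
  Position 15 ')': depth becomes 6
  Position 16 ')': depth becomes 5
  Position 17 ')': depth becomes 4
  Position 18 ')': depth becomes 3
  Position 19 ')': depth becomes 2
  Position 20 ')': depth becomes 1
  Position 21 ')': depth becomes 0
  Position 22 '(': depth becomes 1
  Position 23 ')': depth becomes 0
Maximum depth reached: 8

8


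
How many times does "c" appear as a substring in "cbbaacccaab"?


Searching for "c" in "cbbaacccaab"
Scanning each position:
  Position 0: "c" => MATCH
  Position 1: "b" => no
  Position 2: "b" => no
  Position 3: "a" => no
  Position 4: "a" => no
  Position 5: "c" => MATCH
  Position 6: "c" => MATCH
  Position 7: "c" => MATCH
  Position 8: "a" => no
  Position 9: "a" => no
  Position 10: "b" => no
Total occurrences: 4

4


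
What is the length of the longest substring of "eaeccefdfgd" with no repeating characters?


Input: "eaeccefdfgd"
Sliding window (track last position of each char):
  Position 0 ('e'): window [0,0] length 1 -- new best
  Position 1 ('a'): window [0,1] length 2 -- new best
  Position 2 ('e'): repeat (last at 0), move window start to 1
  Position 2 ('e'): window [1,2] length 2
  Position 3 ('c'): window [1,3] length 3 -- new best
  Position 4 ('c'): repeat (last at 3), move window start to 4
  Position 4 ('c'): window [4,4] length 1
  Position 5 ('e'): window [4,5] length 2
  Position 6 ('f'): window [4,6] length 3
  Position 7 ('d'): window [4,7] length 4 -- new best
  Position 8 ('f'): repeat (last at 6), move window start to 7
  Position 8 ('f'): window [7,8] length 2
  Position 9 ('g'): window [7,9] length 3
  Position 10 ('d'): repeat (last at 7), move window start to 8
  Position 10 ('d'): window [8,10] length 3
Longest substring with no repeats: "cefd" with length 4

4


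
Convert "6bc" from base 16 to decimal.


Input: "6bc" in base 16
Positional expansion:
  Digit '6' (value 6) x 16^2 = 1536
  Digit 'b' (value 11) x 16^1 = 176
  Digit 'c' (value 12) x 16^0 = 12
Sum = 1724

1724


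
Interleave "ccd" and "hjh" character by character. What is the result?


Interleaving "ccd" and "hjh":
  Position 0: 'c' from first, 'h' from second => "ch"
  Position 1: 'c' from first, 'j' from second => "cj"
  Position 2: 'd' from first, 'h' from second => "dh"
Result: chcjdh

chcjdh


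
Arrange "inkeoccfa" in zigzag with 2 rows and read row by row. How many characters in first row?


Zigzag "inkeoccfa" into 2 rows:
Placing characters:
  'i' => row 0
  'n' => row 1
  'k' => row 0
  'e' => row 1
  'o' => row 0
  'c' => row 1
  'c' => row 0
  'f' => row 1
  'a' => row 0
Rows:
  Row 0: "ikoca"
  Row 1: "necf"
First row length: 5

5


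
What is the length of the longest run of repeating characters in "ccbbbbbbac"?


Input: "ccbbbbbbac"
Scanning for longest run:
  Position 1 ('c'): continues run of 'c', length=2
  Position 2 ('b'): new char, reset run to 1
  Position 3 ('b'): continues run of 'b', length=2
  Position 4 ('b'): continues run of 'b', length=3
  Position 5 ('b'): continues run of 'b', length=4
  Position 6 ('b'): continues run of 'b', length=5
  Position 7 ('b'): continues run of 'b', length=6
  Position 8 ('a'): new char, reset run to 1
  Position 9 ('c'): new char, reset run to 1
Longest run: 'b' with length 6

6


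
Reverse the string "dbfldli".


Input: dbfldli
Reading characters right to left:
  Position 6: 'i'
  Position 5: 'l'
  Position 4: 'd'
  Position 3: 'l'
  Position 2: 'f'
  Position 1: 'b'
  Position 0: 'd'
Reversed: ildlfbd

ildlfbd


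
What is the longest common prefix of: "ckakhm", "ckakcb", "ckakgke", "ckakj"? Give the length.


Words: ckakhm, ckakcb, ckakgke, ckakj
  Position 0: all 'c' => match
  Position 1: all 'k' => match
  Position 2: all 'a' => match
  Position 3: all 'k' => match
  Position 4: ('h', 'c', 'g', 'j') => mismatch, stop
LCP = "ckak" (length 4)

4


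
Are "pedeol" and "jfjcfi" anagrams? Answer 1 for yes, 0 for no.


Strings: "pedeol", "jfjcfi"
Sorted first:  deelop
Sorted second: cffijj
Differ at position 0: 'd' vs 'c' => not anagrams

0


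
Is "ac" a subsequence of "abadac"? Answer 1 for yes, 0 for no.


Check if "ac" is a subsequence of "abadac"
Greedy scan:
  Position 0 ('a'): matches sub[0] = 'a'
  Position 1 ('b'): no match needed
  Position 2 ('a'): no match needed
  Position 3 ('d'): no match needed
  Position 4 ('a'): no match needed
  Position 5 ('c'): matches sub[1] = 'c'
All 2 characters matched => is a subsequence

1


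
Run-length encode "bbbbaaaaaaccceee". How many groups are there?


Input: bbbbaaaaaaccceee
Scanning for consecutive runs:
  Group 1: 'b' x 4 (positions 0-3)
  Group 2: 'a' x 6 (positions 4-9)
  Group 3: 'c' x 3 (positions 10-12)
  Group 4: 'e' x 3 (positions 13-15)
Total groups: 4

4


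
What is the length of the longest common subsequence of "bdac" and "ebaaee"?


LCS of "bdac" and "ebaaee"
DP table:
           e    b    a    a    e    e
      0    0    0    0    0    0    0
  b   0    0    1    1    1    1    1
  d   0    0    1    1    1    1    1
  a   0    0    1    2    2    2    2
  c   0    0    1    2    2    2    2
LCS length = dp[4][6] = 2

2


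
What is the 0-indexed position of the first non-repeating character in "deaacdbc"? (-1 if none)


Input: deaacdbc
Character frequencies:
  'a': 2
  'b': 1
  'c': 2
  'd': 2
  'e': 1
Scanning left to right for freq == 1:
  Position 0 ('d'): freq=2, skip
  Position 1 ('e'): unique! => answer = 1

1


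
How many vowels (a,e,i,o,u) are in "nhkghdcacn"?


Input: nhkghdcacn
Checking each character:
  'n' at position 0: consonant
  'h' at position 1: consonant
  'k' at position 2: consonant
  'g' at position 3: consonant
  'h' at position 4: consonant
  'd' at position 5: consonant
  'c' at position 6: consonant
  'a' at position 7: vowel (running total: 1)
  'c' at position 8: consonant
  'n' at position 9: consonant
Total vowels: 1

1


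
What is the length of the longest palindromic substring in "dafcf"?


Input: "dafcf"
Checking substrings for palindromes:
  [2:5] "fcf" (len 3) => palindrome
Longest palindromic substring: "fcf" with length 3

3


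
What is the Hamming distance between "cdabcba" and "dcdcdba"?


Comparing "cdabcba" and "dcdcdba" position by position:
  Position 0: 'c' vs 'd' => differ
  Position 1: 'd' vs 'c' => differ
  Position 2: 'a' vs 'd' => differ
  Position 3: 'b' vs 'c' => differ
  Position 4: 'c' vs 'd' => differ
  Position 5: 'b' vs 'b' => same
  Position 6: 'a' vs 'a' => same
Total differences (Hamming distance): 5

5


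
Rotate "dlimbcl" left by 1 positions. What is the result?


Input: "dlimbcl", rotate left by 1
First 1 characters: "d"
Remaining characters: "limbcl"
Concatenate remaining + first: "limbcl" + "d" = "limbcld"

limbcld


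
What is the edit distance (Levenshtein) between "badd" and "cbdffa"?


Computing edit distance: "badd" -> "cbdffa"
DP table:
           c    b    d    f    f    a
      0    1    2    3    4    5    6
  b   1    1    1    2    3    4    5
  a   2    2    2    2    3    4    4
  d   3    3    3    2    3    4    5
  d   4    4    4    3    3    4    5
Edit distance = dp[4][6] = 5

5


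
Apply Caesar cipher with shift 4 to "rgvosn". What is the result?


Caesar cipher: shift "rgvosn" by 4
  'r' (pos 17) + 4 = pos 21 = 'v'
  'g' (pos 6) + 4 = pos 10 = 'k'
  'v' (pos 21) + 4 = pos 25 = 'z'
  'o' (pos 14) + 4 = pos 18 = 's'
  's' (pos 18) + 4 = pos 22 = 'w'
  'n' (pos 13) + 4 = pos 17 = 'r'
Result: vkzswr

vkzswr


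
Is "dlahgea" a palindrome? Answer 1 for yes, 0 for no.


Input: dlahgea
Reversed: aeghald
  Compare pos 0 ('d') with pos 6 ('a'): MISMATCH
  Compare pos 1 ('l') with pos 5 ('e'): MISMATCH
  Compare pos 2 ('a') with pos 4 ('g'): MISMATCH
Result: not a palindrome

0


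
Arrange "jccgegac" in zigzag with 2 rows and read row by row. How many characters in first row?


Zigzag "jccgegac" into 2 rows:
Placing characters:
  'j' => row 0
  'c' => row 1
  'c' => row 0
  'g' => row 1
  'e' => row 0
  'g' => row 1
  'a' => row 0
  'c' => row 1
Rows:
  Row 0: "jcea"
  Row 1: "cggc"
First row length: 4

4


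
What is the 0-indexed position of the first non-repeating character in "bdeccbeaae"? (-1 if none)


Input: bdeccbeaae
Character frequencies:
  'a': 2
  'b': 2
  'c': 2
  'd': 1
  'e': 3
Scanning left to right for freq == 1:
  Position 0 ('b'): freq=2, skip
  Position 1 ('d'): unique! => answer = 1

1


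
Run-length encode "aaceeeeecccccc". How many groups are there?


Input: aaceeeeecccccc
Scanning for consecutive runs:
  Group 1: 'a' x 2 (positions 0-1)
  Group 2: 'c' x 1 (positions 2-2)
  Group 3: 'e' x 5 (positions 3-7)
  Group 4: 'c' x 6 (positions 8-13)
Total groups: 4

4


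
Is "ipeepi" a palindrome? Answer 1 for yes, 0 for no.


Input: ipeepi
Reversed: ipeepi
  Compare pos 0 ('i') with pos 5 ('i'): match
  Compare pos 1 ('p') with pos 4 ('p'): match
  Compare pos 2 ('e') with pos 3 ('e'): match
Result: palindrome

1


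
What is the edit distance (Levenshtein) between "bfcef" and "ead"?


Computing edit distance: "bfcef" -> "ead"
DP table:
           e    a    d
      0    1    2    3
  b   1    1    2    3
  f   2    2    2    3
  c   3    3    3    3
  e   4    3    4    4
  f   5    4    4    5
Edit distance = dp[5][3] = 5

5


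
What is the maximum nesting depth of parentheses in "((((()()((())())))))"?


Input: "((((()()((())())))))"
Tracking depth:
  Position 0 '(': depth becomes 1
  Position 1 '(': depth becomes 2
  Position 2 '(': depth becomes 3
  Position 3 '(': depth becomes 4
  Position 4 '(': depth becomes 5
  Position 5 ')': depth becomes 4
  Position 6 '(': depth becomes 5
  Position 7 ')': depth becomes 4
  Position 8 '(': depth becomes 5
  Position 9 '(': depth becomes 6
  Position 10 '(': depth becomes 7
  Position 11 ')': depth becomes 6
  Position 12 ')': depth becomes 5
  Position 13 '(': depth becomes 6
  Position 14 ')': depth becomes 5
  Position 15 ')': depth becomes 4
  Position 16 ')': depth becomes 3
  Position 17 ')': depth becomes 2
  Position 18 ')': depth becomes 1
  Position 19 ')': depth becomes 0
Maximum depth reached: 7

7


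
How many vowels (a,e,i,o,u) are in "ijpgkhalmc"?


Input: ijpgkhalmc
Checking each character:
  'i' at position 0: vowel (running total: 1)
  'j' at position 1: consonant
  'p' at position 2: consonant
  'g' at position 3: consonant
  'k' at position 4: consonant
  'h' at position 5: consonant
  'a' at position 6: vowel (running total: 2)
  'l' at position 7: consonant
  'm' at position 8: consonant
  'c' at position 9: consonant
Total vowels: 2

2


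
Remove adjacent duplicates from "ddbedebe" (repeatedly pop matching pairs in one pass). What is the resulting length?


Input: ddbedebe
Stack-based adjacent duplicate removal:
  Read 'd': push. Stack: d
  Read 'd': matches stack top 'd' => pop. Stack: (empty)
  Read 'b': push. Stack: b
  Read 'e': push. Stack: be
  Read 'd': push. Stack: bed
  Read 'e': push. Stack: bede
  Read 'b': push. Stack: bedeb
  Read 'e': push. Stack: bedebe
Final stack: "bedebe" (length 6)

6


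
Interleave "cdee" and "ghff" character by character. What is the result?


Interleaving "cdee" and "ghff":
  Position 0: 'c' from first, 'g' from second => "cg"
  Position 1: 'd' from first, 'h' from second => "dh"
  Position 2: 'e' from first, 'f' from second => "ef"
  Position 3: 'e' from first, 'f' from second => "ef"
Result: cgdhefef

cgdhefef


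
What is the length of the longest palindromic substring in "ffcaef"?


Input: "ffcaef"
Checking substrings for palindromes:
  [0:2] "ff" (len 2) => palindrome
Longest palindromic substring: "ff" with length 2

2


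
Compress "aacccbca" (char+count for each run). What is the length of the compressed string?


Input: aacccbca
Runs:
  'a' x 2 => "a2"
  'c' x 3 => "c3"
  'b' x 1 => "b1"
  'c' x 1 => "c1"
  'a' x 1 => "a1"
Compressed: "a2c3b1c1a1"
Compressed length: 10

10


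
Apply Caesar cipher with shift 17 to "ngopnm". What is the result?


Caesar cipher: shift "ngopnm" by 17
  'n' (pos 13) + 17 = pos 4 = 'e'
  'g' (pos 6) + 17 = pos 23 = 'x'
  'o' (pos 14) + 17 = pos 5 = 'f'
  'p' (pos 15) + 17 = pos 6 = 'g'
  'n' (pos 13) + 17 = pos 4 = 'e'
  'm' (pos 12) + 17 = pos 3 = 'd'
Result: exfged

exfged


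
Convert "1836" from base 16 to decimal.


Input: "1836" in base 16
Positional expansion:
  Digit '1' (value 1) x 16^3 = 4096
  Digit '8' (value 8) x 16^2 = 2048
  Digit '3' (value 3) x 16^1 = 48
  Digit '6' (value 6) x 16^0 = 6
Sum = 6198

6198


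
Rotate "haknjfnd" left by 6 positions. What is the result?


Input: "haknjfnd", rotate left by 6
First 6 characters: "haknjf"
Remaining characters: "nd"
Concatenate remaining + first: "nd" + "haknjf" = "ndhaknjf"

ndhaknjf


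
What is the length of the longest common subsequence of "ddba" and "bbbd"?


LCS of "ddba" and "bbbd"
DP table:
           b    b    b    d
      0    0    0    0    0
  d   0    0    0    0    1
  d   0    0    0    0    1
  b   0    1    1    1    1
  a   0    1    1    1    1
LCS length = dp[4][4] = 1

1


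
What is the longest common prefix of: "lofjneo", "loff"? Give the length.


Words: lofjneo, loff
  Position 0: all 'l' => match
  Position 1: all 'o' => match
  Position 2: all 'f' => match
  Position 3: ('j', 'f') => mismatch, stop
LCP = "lof" (length 3)

3


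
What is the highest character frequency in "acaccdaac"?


Input: acaccdaac
Character counts:
  'a': 4
  'c': 4
  'd': 1
Maximum frequency: 4

4


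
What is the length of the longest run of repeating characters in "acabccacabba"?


Input: "acabccacabba"
Scanning for longest run:
  Position 1 ('c'): new char, reset run to 1
  Position 2 ('a'): new char, reset run to 1
  Position 3 ('b'): new char, reset run to 1
  Position 4 ('c'): new char, reset run to 1
  Position 5 ('c'): continues run of 'c', length=2
  Position 6 ('a'): new char, reset run to 1
  Position 7 ('c'): new char, reset run to 1
  Position 8 ('a'): new char, reset run to 1
  Position 9 ('b'): new char, reset run to 1
  Position 10 ('b'): continues run of 'b', length=2
  Position 11 ('a'): new char, reset run to 1
Longest run: 'c' with length 2

2


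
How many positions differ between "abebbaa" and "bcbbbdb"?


Comparing "abebbaa" and "bcbbbdb" position by position:
  Position 0: 'a' vs 'b' => DIFFER
  Position 1: 'b' vs 'c' => DIFFER
  Position 2: 'e' vs 'b' => DIFFER
  Position 3: 'b' vs 'b' => same
  Position 4: 'b' vs 'b' => same
  Position 5: 'a' vs 'd' => DIFFER
  Position 6: 'a' vs 'b' => DIFFER
Positions that differ: 5

5


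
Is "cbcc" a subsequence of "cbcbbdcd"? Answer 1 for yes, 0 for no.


Check if "cbcc" is a subsequence of "cbcbbdcd"
Greedy scan:
  Position 0 ('c'): matches sub[0] = 'c'
  Position 1 ('b'): matches sub[1] = 'b'
  Position 2 ('c'): matches sub[2] = 'c'
  Position 3 ('b'): no match needed
  Position 4 ('b'): no match needed
  Position 5 ('d'): no match needed
  Position 6 ('c'): matches sub[3] = 'c'
  Position 7 ('d'): no match needed
All 4 characters matched => is a subsequence

1


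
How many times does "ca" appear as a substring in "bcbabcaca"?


Searching for "ca" in "bcbabcaca"
Scanning each position:
  Position 0: "bc" => no
  Position 1: "cb" => no
  Position 2: "ba" => no
  Position 3: "ab" => no
  Position 4: "bc" => no
  Position 5: "ca" => MATCH
  Position 6: "ac" => no
  Position 7: "ca" => MATCH
Total occurrences: 2

2


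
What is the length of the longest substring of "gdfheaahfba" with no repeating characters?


Input: "gdfheaahfba"
Sliding window (track last position of each char):
  Position 0 ('g'): window [0,0] length 1 -- new best
  Position 1 ('d'): window [0,1] length 2 -- new best
  Position 2 ('f'): window [0,2] length 3 -- new best
  Position 3 ('h'): window [0,3] length 4 -- new best
  Position 4 ('e'): window [0,4] length 5 -- new best
  Position 5 ('a'): window [0,5] length 6 -- new best
  Position 6 ('a'): repeat (last at 5), move window start to 6
  Position 6 ('a'): window [6,6] length 1
  Position 7 ('h'): window [6,7] length 2
  Position 8 ('f'): window [6,8] length 3
  Position 9 ('b'): window [6,9] length 4
  Position 10 ('a'): repeat (last at 6), move window start to 7
  Position 10 ('a'): window [7,10] length 4
Longest substring with no repeats: "gdfhea" with length 6

6


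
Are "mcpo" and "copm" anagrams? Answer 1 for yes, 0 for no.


Strings: "mcpo", "copm"
Sorted first:  cmop
Sorted second: cmop
Sorted forms match => anagrams

1


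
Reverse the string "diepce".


Input: diepce
Reading characters right to left:
  Position 5: 'e'
  Position 4: 'c'
  Position 3: 'p'
  Position 2: 'e'
  Position 1: 'i'
  Position 0: 'd'
Reversed: ecpeid

ecpeid


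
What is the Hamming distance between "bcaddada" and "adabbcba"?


Comparing "bcaddada" and "adabbcba" position by position:
  Position 0: 'b' vs 'a' => differ
  Position 1: 'c' vs 'd' => differ
  Position 2: 'a' vs 'a' => same
  Position 3: 'd' vs 'b' => differ
  Position 4: 'd' vs 'b' => differ
  Position 5: 'a' vs 'c' => differ
  Position 6: 'd' vs 'b' => differ
  Position 7: 'a' vs 'a' => same
Total differences (Hamming distance): 6

6


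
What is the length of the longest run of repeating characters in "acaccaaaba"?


Input: "acaccaaaba"
Scanning for longest run:
  Position 1 ('c'): new char, reset run to 1
  Position 2 ('a'): new char, reset run to 1
  Position 3 ('c'): new char, reset run to 1
  Position 4 ('c'): continues run of 'c', length=2
  Position 5 ('a'): new char, reset run to 1
  Position 6 ('a'): continues run of 'a', length=2
  Position 7 ('a'): continues run of 'a', length=3
  Position 8 ('b'): new char, reset run to 1
  Position 9 ('a'): new char, reset run to 1
Longest run: 'a' with length 3

3


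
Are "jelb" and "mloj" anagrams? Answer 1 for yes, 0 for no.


Strings: "jelb", "mloj"
Sorted first:  bejl
Sorted second: jlmo
Differ at position 0: 'b' vs 'j' => not anagrams

0


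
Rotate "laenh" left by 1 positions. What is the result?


Input: "laenh", rotate left by 1
First 1 characters: "l"
Remaining characters: "aenh"
Concatenate remaining + first: "aenh" + "l" = "aenhl"

aenhl


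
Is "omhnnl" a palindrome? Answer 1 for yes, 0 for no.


Input: omhnnl
Reversed: lnnhmo
  Compare pos 0 ('o') with pos 5 ('l'): MISMATCH
  Compare pos 1 ('m') with pos 4 ('n'): MISMATCH
  Compare pos 2 ('h') with pos 3 ('n'): MISMATCH
Result: not a palindrome

0


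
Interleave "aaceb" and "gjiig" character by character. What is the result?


Interleaving "aaceb" and "gjiig":
  Position 0: 'a' from first, 'g' from second => "ag"
  Position 1: 'a' from first, 'j' from second => "aj"
  Position 2: 'c' from first, 'i' from second => "ci"
  Position 3: 'e' from first, 'i' from second => "ei"
  Position 4: 'b' from first, 'g' from second => "bg"
Result: agajcieibg

agajcieibg


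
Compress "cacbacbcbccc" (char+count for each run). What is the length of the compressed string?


Input: cacbacbcbccc
Runs:
  'c' x 1 => "c1"
  'a' x 1 => "a1"
  'c' x 1 => "c1"
  'b' x 1 => "b1"
  'a' x 1 => "a1"
  'c' x 1 => "c1"
  'b' x 1 => "b1"
  'c' x 1 => "c1"
  'b' x 1 => "b1"
  'c' x 3 => "c3"
Compressed: "c1a1c1b1a1c1b1c1b1c3"
Compressed length: 20

20


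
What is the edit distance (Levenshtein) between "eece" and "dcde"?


Computing edit distance: "eece" -> "dcde"
DP table:
           d    c    d    e
      0    1    2    3    4
  e   1    1    2    3    3
  e   2    2    2    3    3
  c   3    3    2    3    4
  e   4    4    3    3    3
Edit distance = dp[4][4] = 3

3


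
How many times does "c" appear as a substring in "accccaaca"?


Searching for "c" in "accccaaca"
Scanning each position:
  Position 0: "a" => no
  Position 1: "c" => MATCH
  Position 2: "c" => MATCH
  Position 3: "c" => MATCH
  Position 4: "c" => MATCH
  Position 5: "a" => no
  Position 6: "a" => no
  Position 7: "c" => MATCH
  Position 8: "a" => no
Total occurrences: 5

5


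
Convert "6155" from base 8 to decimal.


Input: "6155" in base 8
Positional expansion:
  Digit '6' (value 6) x 8^3 = 3072
  Digit '1' (value 1) x 8^2 = 64
  Digit '5' (value 5) x 8^1 = 40
  Digit '5' (value 5) x 8^0 = 5
Sum = 3181

3181


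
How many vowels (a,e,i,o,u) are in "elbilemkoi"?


Input: elbilemkoi
Checking each character:
  'e' at position 0: vowel (running total: 1)
  'l' at position 1: consonant
  'b' at position 2: consonant
  'i' at position 3: vowel (running total: 2)
  'l' at position 4: consonant
  'e' at position 5: vowel (running total: 3)
  'm' at position 6: consonant
  'k' at position 7: consonant
  'o' at position 8: vowel (running total: 4)
  'i' at position 9: vowel (running total: 5)
Total vowels: 5

5


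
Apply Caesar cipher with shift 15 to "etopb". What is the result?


Caesar cipher: shift "etopb" by 15
  'e' (pos 4) + 15 = pos 19 = 't'
  't' (pos 19) + 15 = pos 8 = 'i'
  'o' (pos 14) + 15 = pos 3 = 'd'
  'p' (pos 15) + 15 = pos 4 = 'e'
  'b' (pos 1) + 15 = pos 16 = 'q'
Result: tideq

tideq


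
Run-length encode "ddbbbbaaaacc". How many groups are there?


Input: ddbbbbaaaacc
Scanning for consecutive runs:
  Group 1: 'd' x 2 (positions 0-1)
  Group 2: 'b' x 4 (positions 2-5)
  Group 3: 'a' x 4 (positions 6-9)
  Group 4: 'c' x 2 (positions 10-11)
Total groups: 4

4


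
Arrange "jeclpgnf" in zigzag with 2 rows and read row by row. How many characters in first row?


Zigzag "jeclpgnf" into 2 rows:
Placing characters:
  'j' => row 0
  'e' => row 1
  'c' => row 0
  'l' => row 1
  'p' => row 0
  'g' => row 1
  'n' => row 0
  'f' => row 1
Rows:
  Row 0: "jcpn"
  Row 1: "elgf"
First row length: 4

4


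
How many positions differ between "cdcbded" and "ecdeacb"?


Comparing "cdcbded" and "ecdeacb" position by position:
  Position 0: 'c' vs 'e' => DIFFER
  Position 1: 'd' vs 'c' => DIFFER
  Position 2: 'c' vs 'd' => DIFFER
  Position 3: 'b' vs 'e' => DIFFER
  Position 4: 'd' vs 'a' => DIFFER
  Position 5: 'e' vs 'c' => DIFFER
  Position 6: 'd' vs 'b' => DIFFER
Positions that differ: 7

7


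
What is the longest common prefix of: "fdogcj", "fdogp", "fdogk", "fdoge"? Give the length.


Words: fdogcj, fdogp, fdogk, fdoge
  Position 0: all 'f' => match
  Position 1: all 'd' => match
  Position 2: all 'o' => match
  Position 3: all 'g' => match
  Position 4: ('c', 'p', 'k', 'e') => mismatch, stop
LCP = "fdog" (length 4)

4


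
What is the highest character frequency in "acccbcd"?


Input: acccbcd
Character counts:
  'a': 1
  'b': 1
  'c': 4
  'd': 1
Maximum frequency: 4

4


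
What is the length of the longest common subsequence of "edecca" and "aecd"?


LCS of "edecca" and "aecd"
DP table:
           a    e    c    d
      0    0    0    0    0
  e   0    0    1    1    1
  d   0    0    1    1    2
  e   0    0    1    1    2
  c   0    0    1    2    2
  c   0    0    1    2    2
  a   0    1    1    2    2
LCS length = dp[6][4] = 2

2


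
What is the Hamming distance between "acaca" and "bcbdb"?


Comparing "acaca" and "bcbdb" position by position:
  Position 0: 'a' vs 'b' => differ
  Position 1: 'c' vs 'c' => same
  Position 2: 'a' vs 'b' => differ
  Position 3: 'c' vs 'd' => differ
  Position 4: 'a' vs 'b' => differ
Total differences (Hamming distance): 4

4


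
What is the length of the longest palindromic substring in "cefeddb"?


Input: "cefeddb"
Checking substrings for palindromes:
  [1:4] "efe" (len 3) => palindrome
  [4:6] "dd" (len 2) => palindrome
Longest palindromic substring: "efe" with length 3

3


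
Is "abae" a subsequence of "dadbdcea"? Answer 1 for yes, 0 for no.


Check if "abae" is a subsequence of "dadbdcea"
Greedy scan:
  Position 0 ('d'): no match needed
  Position 1 ('a'): matches sub[0] = 'a'
  Position 2 ('d'): no match needed
  Position 3 ('b'): matches sub[1] = 'b'
  Position 4 ('d'): no match needed
  Position 5 ('c'): no match needed
  Position 6 ('e'): no match needed
  Position 7 ('a'): matches sub[2] = 'a'
Only matched 3/4 characters => not a subsequence

0


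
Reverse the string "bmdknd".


Input: bmdknd
Reading characters right to left:
  Position 5: 'd'
  Position 4: 'n'
  Position 3: 'k'
  Position 2: 'd'
  Position 1: 'm'
  Position 0: 'b'
Reversed: dnkdmb

dnkdmb


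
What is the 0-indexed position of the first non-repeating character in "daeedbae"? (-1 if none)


Input: daeedbae
Character frequencies:
  'a': 2
  'b': 1
  'd': 2
  'e': 3
Scanning left to right for freq == 1:
  Position 0 ('d'): freq=2, skip
  Position 1 ('a'): freq=2, skip
  Position 2 ('e'): freq=3, skip
  Position 3 ('e'): freq=3, skip
  Position 4 ('d'): freq=2, skip
  Position 5 ('b'): unique! => answer = 5

5


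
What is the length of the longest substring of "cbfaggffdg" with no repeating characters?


Input: "cbfaggffdg"
Sliding window (track last position of each char):
  Position 0 ('c'): window [0,0] length 1 -- new best
  Position 1 ('b'): window [0,1] length 2 -- new best
  Position 2 ('f'): window [0,2] length 3 -- new best
  Position 3 ('a'): window [0,3] length 4 -- new best
  Position 4 ('g'): window [0,4] length 5 -- new best
  Position 5 ('g'): repeat (last at 4), move window start to 5
  Position 5 ('g'): window [5,5] length 1
  Position 6 ('f'): window [5,6] length 2
  Position 7 ('f'): repeat (last at 6), move window start to 7
  Position 7 ('f'): window [7,7] length 1
  Position 8 ('d'): window [7,8] length 2
  Position 9 ('g'): window [7,9] length 3
Longest substring with no repeats: "cbfag" with length 5

5
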